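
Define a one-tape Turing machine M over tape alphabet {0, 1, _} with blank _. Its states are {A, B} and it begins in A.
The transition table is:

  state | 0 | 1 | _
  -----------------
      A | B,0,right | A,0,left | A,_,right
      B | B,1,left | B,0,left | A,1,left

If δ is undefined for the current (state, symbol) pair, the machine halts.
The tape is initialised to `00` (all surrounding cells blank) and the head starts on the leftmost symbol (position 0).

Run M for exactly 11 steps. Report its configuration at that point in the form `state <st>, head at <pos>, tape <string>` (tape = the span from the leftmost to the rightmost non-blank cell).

A | ___[0]0   read 0 → write 0, move right, go to B
B | ___0[0]   read 0 → write 1, move left, go to B
B | ___[0]1   read 0 → write 1, move left, go to B
B | __[_]11   read _ → write 1, move left, go to A
A | _[_]111   read _ → write _, move right, go to A
A | __[1]11   read 1 → write 0, move left, go to A
A | _[_]011   read _ → write _, move right, go to A
A | __[0]11   read 0 → write 0, move right, go to B
B | __0[1]1   read 1 → write 0, move left, go to B
B | __[0]01   read 0 → write 1, move left, go to B
B | _[_]101   read _ → write 1, move left, go to A
A | [_]1101
After 11 steps: state A, head at -3, tape 1101.

state A, head at -3, tape 1101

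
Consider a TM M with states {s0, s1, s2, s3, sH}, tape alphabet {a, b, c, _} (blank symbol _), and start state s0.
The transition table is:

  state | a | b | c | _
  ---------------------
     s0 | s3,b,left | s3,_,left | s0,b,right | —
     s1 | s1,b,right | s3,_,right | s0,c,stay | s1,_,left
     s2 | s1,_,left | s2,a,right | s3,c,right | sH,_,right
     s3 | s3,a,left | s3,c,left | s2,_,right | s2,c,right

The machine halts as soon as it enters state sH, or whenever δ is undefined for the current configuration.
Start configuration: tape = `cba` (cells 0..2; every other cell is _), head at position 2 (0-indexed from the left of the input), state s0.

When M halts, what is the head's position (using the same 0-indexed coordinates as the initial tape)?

5

s0 | cb[a]___   read a → write b, move left, go to s3
s3 | c[b]b___   read b → write c, move left, go to s3
s3 | [c]cb___   read c → write _, move right, go to s2
s2 | _[c]b___   read c → write c, move right, go to s3
s3 | _c[b]___   read b → write c, move left, go to s3
s3 | _[c]c___   read c → write _, move right, go to s2
s2 | __[c]___   read c → write c, move right, go to s3
s3 | __c[_]__   read _ → write c, move right, go to s2
s2 | __cc[_]_   read _ → write _, move right, go to sH
sH | __cc_[_]
At halt the head is at cell 5.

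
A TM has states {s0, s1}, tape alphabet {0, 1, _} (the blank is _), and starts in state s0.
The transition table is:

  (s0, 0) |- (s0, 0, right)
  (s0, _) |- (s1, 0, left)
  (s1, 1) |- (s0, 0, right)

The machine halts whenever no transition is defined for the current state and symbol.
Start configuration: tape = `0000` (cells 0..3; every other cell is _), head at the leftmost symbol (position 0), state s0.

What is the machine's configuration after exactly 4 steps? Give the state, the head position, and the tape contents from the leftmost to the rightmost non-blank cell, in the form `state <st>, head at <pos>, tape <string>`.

state s0, head at 4, tape 0000

s0 | [0]000_   read 0 → write 0, move right, go to s0
s0 | 0[0]00_   read 0 → write 0, move right, go to s0
s0 | 00[0]0_   read 0 → write 0, move right, go to s0
s0 | 000[0]_   read 0 → write 0, move right, go to s0
s0 | 0000[_]
After 4 steps: state s0, head at 4, tape 0000.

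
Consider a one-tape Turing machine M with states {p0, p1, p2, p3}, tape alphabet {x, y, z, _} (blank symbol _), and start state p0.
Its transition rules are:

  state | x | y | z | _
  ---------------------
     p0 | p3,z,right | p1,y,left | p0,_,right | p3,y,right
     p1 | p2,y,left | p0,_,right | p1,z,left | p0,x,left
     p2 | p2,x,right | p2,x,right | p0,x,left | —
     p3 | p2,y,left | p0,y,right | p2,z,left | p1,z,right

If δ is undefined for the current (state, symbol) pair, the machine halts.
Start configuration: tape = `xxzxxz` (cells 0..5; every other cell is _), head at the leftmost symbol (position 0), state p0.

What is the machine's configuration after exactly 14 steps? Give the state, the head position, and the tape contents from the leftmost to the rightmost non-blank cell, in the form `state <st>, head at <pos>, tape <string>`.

state p2, head at 0, tape xzyyxxz

p0 | _[x]xzxxz   read x → write z, move right, go to p3
p3 | _z[x]zxxz   read x → write y, move left, go to p2
p2 | _[z]yzxxz   read z → write x, move left, go to p0
p0 | [_]xyzxxz   read _ → write y, move right, go to p3
p3 | y[x]yzxxz   read x → write y, move left, go to p2
p2 | [y]yyzxxz   read y → write x, move right, go to p2
p2 | x[y]yzxxz   read y → write x, move right, go to p2
p2 | xx[y]zxxz   read y → write x, move right, go to p2
p2 | xxx[z]xxz   read z → write x, move left, go to p0
p0 | xx[x]xxxz   read x → write z, move right, go to p3
p3 | xxz[x]xxz   read x → write y, move left, go to p2
p2 | xx[z]yxxz   read z → write x, move left, go to p0
p0 | x[x]xyxxz   read x → write z, move right, go to p3
p3 | xz[x]yxxz   read x → write y, move left, go to p2
p2 | x[z]yyxxz
After 14 steps: state p2, head at 0, tape xzyyxxz.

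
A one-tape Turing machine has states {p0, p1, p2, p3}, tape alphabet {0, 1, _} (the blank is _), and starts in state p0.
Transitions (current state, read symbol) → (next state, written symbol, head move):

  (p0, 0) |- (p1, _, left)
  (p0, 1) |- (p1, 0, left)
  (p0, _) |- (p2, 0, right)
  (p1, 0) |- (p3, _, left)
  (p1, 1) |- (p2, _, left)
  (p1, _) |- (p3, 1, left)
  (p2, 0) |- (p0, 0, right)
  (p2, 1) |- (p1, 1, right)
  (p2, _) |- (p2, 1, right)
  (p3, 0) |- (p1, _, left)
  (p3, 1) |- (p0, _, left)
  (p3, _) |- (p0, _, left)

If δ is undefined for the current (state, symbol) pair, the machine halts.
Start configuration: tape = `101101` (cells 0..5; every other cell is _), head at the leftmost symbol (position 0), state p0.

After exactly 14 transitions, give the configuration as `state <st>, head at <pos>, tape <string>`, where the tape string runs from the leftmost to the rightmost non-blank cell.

state=p0 head=0 tape=_____[1]01101   (p0,1)→(p1,0,left)
state=p1 head=-1 tape=____[_]001101   (p1,_)→(p3,1,left)
state=p3 head=-2 tape=___[_]1001101   (p3,_)→(p0,_,left)
state=p0 head=-3 tape=__[_]_1001101   (p0,_)→(p2,0,right)
state=p2 head=-2 tape=__0[_]1001101   (p2,_)→(p2,1,right)
state=p2 head=-1 tape=__01[1]001101   (p2,1)→(p1,1,right)
state=p1 head=0 tape=__011[0]01101   (p1,0)→(p3,_,left)
state=p3 head=-1 tape=__01[1]_01101   (p3,1)→(p0,_,left)
state=p0 head=-2 tape=__0[1]__01101   (p0,1)→(p1,0,left)
state=p1 head=-3 tape=__[0]0__01101   (p1,0)→(p3,_,left)
state=p3 head=-4 tape=_[_]_0__01101   (p3,_)→(p0,_,left)
state=p0 head=-5 tape=[_]__0__01101   (p0,_)→(p2,0,right)
state=p2 head=-4 tape=0[_]_0__01101   (p2,_)→(p2,1,right)
state=p2 head=-3 tape=01[_]0__01101   (p2,_)→(p2,1,right)
state=p2 head=-2 tape=011[0]__01101
After 14 steps: state p2, head at -2, tape 0110__01101.

state p2, head at -2, tape 0110__01101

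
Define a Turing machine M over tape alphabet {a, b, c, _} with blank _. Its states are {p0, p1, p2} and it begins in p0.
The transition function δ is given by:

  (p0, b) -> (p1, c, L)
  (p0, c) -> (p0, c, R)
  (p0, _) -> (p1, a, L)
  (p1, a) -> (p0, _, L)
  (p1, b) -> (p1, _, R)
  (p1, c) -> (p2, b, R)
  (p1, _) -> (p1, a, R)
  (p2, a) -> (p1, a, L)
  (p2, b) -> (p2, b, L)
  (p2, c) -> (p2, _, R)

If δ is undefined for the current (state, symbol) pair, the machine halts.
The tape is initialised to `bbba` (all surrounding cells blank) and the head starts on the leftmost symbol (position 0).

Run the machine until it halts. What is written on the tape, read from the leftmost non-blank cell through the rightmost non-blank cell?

a_bbba

state=p0 head=0 tape=__[b]bba   (p0,b)→(p1,c,L)
state=p1 head=-1 tape=_[_]cbba   (p1,_)→(p1,a,R)
state=p1 head=0 tape=_a[c]bba   (p1,c)→(p2,b,R)
state=p2 head=1 tape=_ab[b]ba   (p2,b)→(p2,b,L)
state=p2 head=0 tape=_a[b]bba   (p2,b)→(p2,b,L)
state=p2 head=-1 tape=_[a]bbba   (p2,a)→(p1,a,L)
state=p1 head=-2 tape=[_]abbba   (p1,_)→(p1,a,R)
state=p1 head=-1 tape=a[a]bbba   (p1,a)→(p0,_,L)
state=p0 head=-2 tape=[a]_bbba
The non-blank tape span at halt is a_bbba.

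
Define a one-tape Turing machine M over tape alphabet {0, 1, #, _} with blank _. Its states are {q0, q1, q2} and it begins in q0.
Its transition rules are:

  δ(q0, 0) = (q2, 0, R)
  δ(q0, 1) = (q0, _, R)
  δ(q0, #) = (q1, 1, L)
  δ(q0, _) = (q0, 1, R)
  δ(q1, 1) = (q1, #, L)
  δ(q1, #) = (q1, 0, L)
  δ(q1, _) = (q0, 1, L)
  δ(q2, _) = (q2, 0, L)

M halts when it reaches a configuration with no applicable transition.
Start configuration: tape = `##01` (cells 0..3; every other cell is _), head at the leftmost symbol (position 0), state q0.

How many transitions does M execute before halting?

state=q0 head=0 tape=__[#]#01   (q0,#)→(q1,1,L)
state=q1 head=-1 tape=_[_]1#01   (q1,_)→(q0,1,L)
state=q0 head=-2 tape=[_]11#01   (q0,_)→(q0,1,R)
state=q0 head=-1 tape=1[1]1#01   (q0,1)→(q0,_,R)
state=q0 head=0 tape=1_[1]#01   (q0,1)→(q0,_,R)
state=q0 head=1 tape=1__[#]01   (q0,#)→(q1,1,L)
state=q1 head=0 tape=1_[_]101   (q1,_)→(q0,1,L)
state=q0 head=-1 tape=1[_]1101   (q0,_)→(q0,1,R)
state=q0 head=0 tape=11[1]101   (q0,1)→(q0,_,R)
state=q0 head=1 tape=11_[1]01   (q0,1)→(q0,_,R)
state=q0 head=2 tape=11__[0]1   (q0,0)→(q2,0,R)
state=q2 head=3 tape=11__0[1]
M halts after 11 transitions.

11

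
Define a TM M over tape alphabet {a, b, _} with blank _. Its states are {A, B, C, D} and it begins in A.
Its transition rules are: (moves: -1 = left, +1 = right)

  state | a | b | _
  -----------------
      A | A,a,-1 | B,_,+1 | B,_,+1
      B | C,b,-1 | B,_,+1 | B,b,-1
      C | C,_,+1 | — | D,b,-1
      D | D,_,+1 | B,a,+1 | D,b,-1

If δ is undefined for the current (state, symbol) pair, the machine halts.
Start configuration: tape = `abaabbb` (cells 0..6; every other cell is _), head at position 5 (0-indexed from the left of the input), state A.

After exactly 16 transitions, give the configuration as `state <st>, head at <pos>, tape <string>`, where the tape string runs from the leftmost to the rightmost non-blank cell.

state=A head=5 tape=abaab[b]b__   (A,b)→(B,_,+1)
state=B head=6 tape=abaab_[b]__   (B,b)→(B,_,+1)
state=B head=7 tape=abaab__[_]_   (B,_)→(B,b,-1)
state=B head=6 tape=abaab_[_]b_   (B,_)→(B,b,-1)
state=B head=5 tape=abaab[_]bb_   (B,_)→(B,b,-1)
state=B head=4 tape=abaa[b]bbb_   (B,b)→(B,_,+1)
state=B head=5 tape=abaa_[b]bb_   (B,b)→(B,_,+1)
state=B head=6 tape=abaa__[b]b_   (B,b)→(B,_,+1)
state=B head=7 tape=abaa___[b]_   (B,b)→(B,_,+1)
state=B head=8 tape=abaa____[_]   (B,_)→(B,b,-1)
state=B head=7 tape=abaa___[_]b   (B,_)→(B,b,-1)
state=B head=6 tape=abaa__[_]bb   (B,_)→(B,b,-1)
state=B head=5 tape=abaa_[_]bbb   (B,_)→(B,b,-1)
state=B head=4 tape=abaa[_]bbbb   (B,_)→(B,b,-1)
state=B head=3 tape=aba[a]bbbbb   (B,a)→(C,b,-1)
state=C head=2 tape=ab[a]bbbbbb   (C,a)→(C,_,+1)
state=C head=3 tape=ab_[b]bbbbb
After 16 steps: state C, head at 3, tape ab_bbbbbb.

state C, head at 3, tape ab_bbbbbb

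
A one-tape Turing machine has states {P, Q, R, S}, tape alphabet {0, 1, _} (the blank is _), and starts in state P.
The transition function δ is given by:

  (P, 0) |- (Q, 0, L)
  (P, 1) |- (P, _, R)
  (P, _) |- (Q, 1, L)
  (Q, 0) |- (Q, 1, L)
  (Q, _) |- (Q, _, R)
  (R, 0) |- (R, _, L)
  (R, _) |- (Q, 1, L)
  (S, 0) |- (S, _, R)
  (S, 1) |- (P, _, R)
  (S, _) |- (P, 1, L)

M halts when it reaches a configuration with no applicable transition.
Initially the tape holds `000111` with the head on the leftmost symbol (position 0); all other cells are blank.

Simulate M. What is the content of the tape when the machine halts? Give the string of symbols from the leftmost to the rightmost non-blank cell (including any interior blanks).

state=P head=0 tape=_[0]00111   (P,0)→(Q,0,L)
state=Q head=-1 tape=[_]000111   (Q,_)→(Q,_,R)
state=Q head=0 tape=_[0]00111   (Q,0)→(Q,1,L)
state=Q head=-1 tape=[_]100111   (Q,_)→(Q,_,R)
state=Q head=0 tape=_[1]00111
The non-blank tape span at halt is 100111.

100111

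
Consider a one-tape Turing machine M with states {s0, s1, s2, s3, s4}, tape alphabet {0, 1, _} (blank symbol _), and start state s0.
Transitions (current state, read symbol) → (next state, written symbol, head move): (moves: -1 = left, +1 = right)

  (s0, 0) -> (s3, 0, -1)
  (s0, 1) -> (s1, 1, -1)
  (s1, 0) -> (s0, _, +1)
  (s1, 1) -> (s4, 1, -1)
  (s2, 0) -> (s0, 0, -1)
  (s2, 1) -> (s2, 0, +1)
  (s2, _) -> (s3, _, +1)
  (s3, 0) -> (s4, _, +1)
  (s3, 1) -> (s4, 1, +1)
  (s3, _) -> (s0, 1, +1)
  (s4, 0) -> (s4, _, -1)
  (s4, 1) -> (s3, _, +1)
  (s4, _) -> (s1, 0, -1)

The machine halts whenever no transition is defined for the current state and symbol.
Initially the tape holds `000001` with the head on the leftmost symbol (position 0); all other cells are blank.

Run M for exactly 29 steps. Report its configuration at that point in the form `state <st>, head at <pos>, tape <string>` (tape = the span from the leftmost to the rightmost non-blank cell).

state s4, head at 3, tape 11

s0 | _[0]00001   read 0 → write 0, move -1, go to s3
s3 | [_]000001   read _ → write 1, move +1, go to s0
s0 | 1[0]00001   read 0 → write 0, move -1, go to s3
s3 | [1]000001   read 1 → write 1, move +1, go to s4
s4 | 1[0]00001   read 0 → write _, move -1, go to s4
s4 | [1]_00001   read 1 → write _, move +1, go to s3
s3 | _[_]00001   read _ → write 1, move +1, go to s0
s0 | _1[0]0001   read 0 → write 0, move -1, go to s3
s3 | _[1]00001   read 1 → write 1, move +1, go to s4
s4 | _1[0]0001   read 0 → write _, move -1, go to s4
s4 | _[1]_0001   read 1 → write _, move +1, go to s3
s3 | __[_]0001   read _ → write 1, move +1, go to s0
s0 | __1[0]001   read 0 → write 0, move -1, go to s3
s3 | __[1]0001   read 1 → write 1, move +1, go to s4
s4 | __1[0]001   read 0 → write _, move -1, go to s4
s4 | __[1]_001   read 1 → write _, move +1, go to s3
s3 | ___[_]001   read _ → write 1, move +1, go to s0
s0 | ___1[0]01   read 0 → write 0, move -1, go to s3
s3 | ___[1]001   read 1 → write 1, move +1, go to s4
s4 | ___1[0]01   read 0 → write _, move -1, go to s4
s4 | ___[1]_01   read 1 → write _, move +1, go to s3
s3 | ____[_]01   read _ → write 1, move +1, go to s0
s0 | ____1[0]1   read 0 → write 0, move -1, go to s3
s3 | ____[1]01   read 1 → write 1, move +1, go to s4
s4 | ____1[0]1   read 0 → write _, move -1, go to s4
s4 | ____[1]_1   read 1 → write _, move +1, go to s3
s3 | _____[_]1   read _ → write 1, move +1, go to s0
s0 | _____1[1]   read 1 → write 1, move -1, go to s1
s1 | _____[1]1   read 1 → write 1, move -1, go to s4
s4 | ____[_]11
After 29 steps: state s4, head at 3, tape 11.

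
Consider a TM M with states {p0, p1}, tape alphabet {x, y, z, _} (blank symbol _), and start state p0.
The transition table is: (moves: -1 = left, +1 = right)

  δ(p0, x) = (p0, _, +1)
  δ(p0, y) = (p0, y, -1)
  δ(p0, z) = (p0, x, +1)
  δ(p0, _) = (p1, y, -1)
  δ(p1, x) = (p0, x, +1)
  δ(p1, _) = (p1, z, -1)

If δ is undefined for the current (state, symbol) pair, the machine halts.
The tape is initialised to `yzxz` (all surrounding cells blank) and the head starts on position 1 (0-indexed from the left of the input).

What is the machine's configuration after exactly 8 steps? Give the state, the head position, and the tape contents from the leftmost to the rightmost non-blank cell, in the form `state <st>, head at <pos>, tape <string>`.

p0 | y[z]xz_   read z → write x, move +1, go to p0
p0 | yx[x]z_   read x → write _, move +1, go to p0
p0 | yx_[z]_   read z → write x, move +1, go to p0
p0 | yx_x[_]   read _ → write y, move -1, go to p1
p1 | yx_[x]y   read x → write x, move +1, go to p0
p0 | yx_x[y]   read y → write y, move -1, go to p0
p0 | yx_[x]y   read x → write _, move +1, go to p0
p0 | yx__[y]   read y → write y, move -1, go to p0
p0 | yx_[_]y
After 8 steps: state p0, head at 3, tape yx__y.

state p0, head at 3, tape yx__y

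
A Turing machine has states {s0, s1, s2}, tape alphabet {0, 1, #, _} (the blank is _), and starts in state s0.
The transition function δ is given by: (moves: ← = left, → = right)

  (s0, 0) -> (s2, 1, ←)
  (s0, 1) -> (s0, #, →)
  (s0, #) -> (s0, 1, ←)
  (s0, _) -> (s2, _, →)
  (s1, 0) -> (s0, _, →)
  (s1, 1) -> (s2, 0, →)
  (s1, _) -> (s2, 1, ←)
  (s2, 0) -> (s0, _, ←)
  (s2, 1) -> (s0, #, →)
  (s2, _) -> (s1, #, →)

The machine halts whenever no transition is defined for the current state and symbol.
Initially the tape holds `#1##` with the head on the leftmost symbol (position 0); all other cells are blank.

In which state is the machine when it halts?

s2

state=s0 head=0 tape=_[#]1##___   (s0,#)→(s0,1,←)
state=s0 head=-1 tape=[_]11##___   (s0,_)→(s2,_,→)
state=s2 head=0 tape=_[1]1##___   (s2,1)→(s0,#,→)
state=s0 head=1 tape=_#[1]##___   (s0,1)→(s0,#,→)
state=s0 head=2 tape=_##[#]#___   (s0,#)→(s0,1,←)
state=s0 head=1 tape=_#[#]1#___   (s0,#)→(s0,1,←)
state=s0 head=0 tape=_[#]11#___   (s0,#)→(s0,1,←)
state=s0 head=-1 tape=[_]111#___   (s0,_)→(s2,_,→)
state=s2 head=0 tape=_[1]11#___   (s2,1)→(s0,#,→)
state=s0 head=1 tape=_#[1]1#___   (s0,1)→(s0,#,→)
state=s0 head=2 tape=_##[1]#___   (s0,1)→(s0,#,→)
state=s0 head=3 tape=_###[#]___   (s0,#)→(s0,1,←)
state=s0 head=2 tape=_##[#]1___   (s0,#)→(s0,1,←)
state=s0 head=1 tape=_#[#]11___   (s0,#)→(s0,1,←)
state=s0 head=0 tape=_[#]111___   (s0,#)→(s0,1,←)
state=s0 head=-1 tape=[_]1111___   (s0,_)→(s2,_,→)
state=s2 head=0 tape=_[1]111___   (s2,1)→(s0,#,→)
state=s0 head=1 tape=_#[1]11___   (s0,1)→(s0,#,→)
state=s0 head=2 tape=_##[1]1___   (s0,1)→(s0,#,→)
state=s0 head=3 tape=_###[1]___   (s0,1)→(s0,#,→)
state=s0 head=4 tape=_####[_]__   (s0,_)→(s2,_,→)
state=s2 head=5 tape=_####_[_]_   (s2,_)→(s1,#,→)
state=s1 head=6 tape=_####_#[_]   (s1,_)→(s2,1,←)
state=s2 head=5 tape=_####_[#]1
No transition is defined for (s2, #); M halts in state s2.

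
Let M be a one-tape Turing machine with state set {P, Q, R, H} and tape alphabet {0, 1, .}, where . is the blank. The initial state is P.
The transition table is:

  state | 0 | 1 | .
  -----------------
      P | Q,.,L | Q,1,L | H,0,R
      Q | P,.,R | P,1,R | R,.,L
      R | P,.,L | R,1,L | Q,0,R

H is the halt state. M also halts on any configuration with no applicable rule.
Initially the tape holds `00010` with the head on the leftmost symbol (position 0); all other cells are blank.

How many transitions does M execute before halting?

P | ...[0]0010   read 0 → write ., move L, go to Q
Q | ..[.].0010   read . → write ., move L, go to R
R | .[.]..0010   read . → write 0, move R, go to Q
Q | .0[.].0010   read . → write ., move L, go to R
R | .[0]..0010   read 0 → write ., move L, go to P
P | [.]...0010   read . → write 0, move R, go to H
H | 0[.]..0010
M halts after 6 transitions.

6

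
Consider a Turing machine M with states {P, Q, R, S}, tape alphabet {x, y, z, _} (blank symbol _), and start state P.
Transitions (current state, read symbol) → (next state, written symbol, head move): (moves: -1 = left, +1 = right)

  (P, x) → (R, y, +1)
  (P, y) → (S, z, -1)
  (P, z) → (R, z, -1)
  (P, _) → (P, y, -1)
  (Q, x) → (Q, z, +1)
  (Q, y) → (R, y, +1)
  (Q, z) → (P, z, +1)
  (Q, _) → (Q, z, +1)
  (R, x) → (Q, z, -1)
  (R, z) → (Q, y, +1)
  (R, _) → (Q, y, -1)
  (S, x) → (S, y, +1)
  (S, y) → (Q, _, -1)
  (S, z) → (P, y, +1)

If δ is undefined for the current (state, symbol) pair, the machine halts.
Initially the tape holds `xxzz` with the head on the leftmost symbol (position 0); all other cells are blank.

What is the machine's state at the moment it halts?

state=P head=0 tape=[x]xzz_   (P,x)→(R,y,+1)
state=R head=1 tape=y[x]zz_   (R,x)→(Q,z,-1)
state=Q head=0 tape=[y]zzz_   (Q,y)→(R,y,+1)
state=R head=1 tape=y[z]zz_   (R,z)→(Q,y,+1)
state=Q head=2 tape=yy[z]z_   (Q,z)→(P,z,+1)
state=P head=3 tape=yyz[z]_   (P,z)→(R,z,-1)
state=R head=2 tape=yy[z]z_   (R,z)→(Q,y,+1)
state=Q head=3 tape=yyy[z]_   (Q,z)→(P,z,+1)
state=P head=4 tape=yyyz[_]   (P,_)→(P,y,-1)
state=P head=3 tape=yyy[z]y   (P,z)→(R,z,-1)
state=R head=2 tape=yy[y]zy
No transition is defined for (R, y); M halts in state R.

R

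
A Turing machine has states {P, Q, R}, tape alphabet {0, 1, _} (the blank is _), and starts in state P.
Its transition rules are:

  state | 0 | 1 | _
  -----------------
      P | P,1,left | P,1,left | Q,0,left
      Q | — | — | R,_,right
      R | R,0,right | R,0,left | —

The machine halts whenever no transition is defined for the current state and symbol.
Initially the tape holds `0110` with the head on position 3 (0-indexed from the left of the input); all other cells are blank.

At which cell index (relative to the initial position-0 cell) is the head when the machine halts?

P | __011[0]_   read 0 → write 1, move left, go to P
P | __01[1]1_   read 1 → write 1, move left, go to P
P | __0[1]11_   read 1 → write 1, move left, go to P
P | __[0]111_   read 0 → write 1, move left, go to P
P | _[_]1111_   read _ → write 0, move left, go to Q
Q | [_]01111_   read _ → write _, move right, go to R
R | _[0]1111_   read 0 → write 0, move right, go to R
R | _0[1]111_   read 1 → write 0, move left, go to R
R | _[0]0111_   read 0 → write 0, move right, go to R
R | _0[0]111_   read 0 → write 0, move right, go to R
R | _00[1]11_   read 1 → write 0, move left, go to R
R | _0[0]011_   read 0 → write 0, move right, go to R
R | _00[0]11_   read 0 → write 0, move right, go to R
R | _000[1]1_   read 1 → write 0, move left, go to R
R | _00[0]01_   read 0 → write 0, move right, go to R
R | _000[0]1_   read 0 → write 0, move right, go to R
R | _0000[1]_   read 1 → write 0, move left, go to R
R | _000[0]0_   read 0 → write 0, move right, go to R
R | _0000[0]_   read 0 → write 0, move right, go to R
R | _00000[_]
At halt the head is at cell 4.

4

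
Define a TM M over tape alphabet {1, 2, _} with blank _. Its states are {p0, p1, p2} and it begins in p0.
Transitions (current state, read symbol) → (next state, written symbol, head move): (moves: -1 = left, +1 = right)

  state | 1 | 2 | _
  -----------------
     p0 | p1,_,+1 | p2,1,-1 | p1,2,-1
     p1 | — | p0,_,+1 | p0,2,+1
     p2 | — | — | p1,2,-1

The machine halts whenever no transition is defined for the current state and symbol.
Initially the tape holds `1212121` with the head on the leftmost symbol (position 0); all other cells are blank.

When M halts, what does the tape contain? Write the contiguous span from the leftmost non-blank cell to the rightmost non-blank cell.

p0 | [1]212121__   read 1 → write _, move +1, go to p1
p1 | _[2]12121__   read 2 → write _, move +1, go to p0
p0 | __[1]2121__   read 1 → write _, move +1, go to p1
p1 | ___[2]121__   read 2 → write _, move +1, go to p0
p0 | ____[1]21__   read 1 → write _, move +1, go to p1
p1 | _____[2]1__   read 2 → write _, move +1, go to p0
p0 | ______[1]__   read 1 → write _, move +1, go to p1
p1 | _______[_]_   read _ → write 2, move +1, go to p0
p0 | _______2[_]   read _ → write 2, move -1, go to p1
p1 | _______[2]2   read 2 → write _, move +1, go to p0
p0 | ________[2]   read 2 → write 1, move -1, go to p2
p2 | _______[_]1   read _ → write 2, move -1, go to p1
p1 | ______[_]21   read _ → write 2, move +1, go to p0
p0 | ______2[2]1   read 2 → write 1, move -1, go to p2
p2 | ______[2]11
The non-blank tape span at halt is 211.

211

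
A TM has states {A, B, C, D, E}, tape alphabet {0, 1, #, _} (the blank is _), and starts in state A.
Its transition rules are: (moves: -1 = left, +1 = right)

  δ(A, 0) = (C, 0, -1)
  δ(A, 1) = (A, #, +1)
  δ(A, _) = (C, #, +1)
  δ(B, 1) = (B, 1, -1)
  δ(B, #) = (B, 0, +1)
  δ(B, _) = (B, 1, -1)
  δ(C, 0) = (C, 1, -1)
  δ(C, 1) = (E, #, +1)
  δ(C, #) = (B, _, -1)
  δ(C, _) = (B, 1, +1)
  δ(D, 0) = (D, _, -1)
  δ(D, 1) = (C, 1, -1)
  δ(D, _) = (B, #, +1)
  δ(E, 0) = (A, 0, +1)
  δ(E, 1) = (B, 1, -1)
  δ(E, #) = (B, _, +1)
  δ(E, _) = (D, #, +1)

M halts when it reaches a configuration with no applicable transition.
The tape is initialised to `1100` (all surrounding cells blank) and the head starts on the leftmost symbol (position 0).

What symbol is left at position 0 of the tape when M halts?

A | [1]100   read 1 → write #, move +1, go to A
A | #[1]00   read 1 → write #, move +1, go to A
A | ##[0]0   read 0 → write 0, move -1, go to C
C | #[#]00   read # → write _, move -1, go to B
B | [#]_00   read # → write 0, move +1, go to B
B | 0[_]00   read _ → write 1, move -1, go to B
B | [0]100
Cell 0 holds 0 when M halts.

0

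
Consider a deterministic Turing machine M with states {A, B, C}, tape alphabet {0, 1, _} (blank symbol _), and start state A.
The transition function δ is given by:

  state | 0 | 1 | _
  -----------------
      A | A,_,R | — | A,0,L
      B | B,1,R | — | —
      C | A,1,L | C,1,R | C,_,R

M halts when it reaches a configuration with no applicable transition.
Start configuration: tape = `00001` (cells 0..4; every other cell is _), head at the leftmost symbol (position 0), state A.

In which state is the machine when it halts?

A

state=A head=0 tape=[0]0001   (A,0)→(A,_,R)
state=A head=1 tape=_[0]001   (A,0)→(A,_,R)
state=A head=2 tape=__[0]01   (A,0)→(A,_,R)
state=A head=3 tape=___[0]1   (A,0)→(A,_,R)
state=A head=4 tape=____[1]
No transition is defined for (A, 1); M halts in state A.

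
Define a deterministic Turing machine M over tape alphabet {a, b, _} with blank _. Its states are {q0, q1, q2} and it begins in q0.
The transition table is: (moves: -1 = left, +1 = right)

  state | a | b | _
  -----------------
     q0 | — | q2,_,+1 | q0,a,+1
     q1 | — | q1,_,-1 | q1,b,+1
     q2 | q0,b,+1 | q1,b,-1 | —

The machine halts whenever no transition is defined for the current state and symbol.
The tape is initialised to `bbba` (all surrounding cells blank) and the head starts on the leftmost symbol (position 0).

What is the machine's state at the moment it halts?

q1

state=q0 head=0 tape=__[b]bba   (q0,b)→(q2,_,+1)
state=q2 head=1 tape=___[b]ba   (q2,b)→(q1,b,-1)
state=q1 head=0 tape=__[_]bba   (q1,_)→(q1,b,+1)
state=q1 head=1 tape=__b[b]ba   (q1,b)→(q1,_,-1)
state=q1 head=0 tape=__[b]_ba   (q1,b)→(q1,_,-1)
state=q1 head=-1 tape=_[_]__ba   (q1,_)→(q1,b,+1)
state=q1 head=0 tape=_b[_]_ba   (q1,_)→(q1,b,+1)
state=q1 head=1 tape=_bb[_]ba   (q1,_)→(q1,b,+1)
state=q1 head=2 tape=_bbb[b]a   (q1,b)→(q1,_,-1)
state=q1 head=1 tape=_bb[b]_a   (q1,b)→(q1,_,-1)
state=q1 head=0 tape=_b[b]__a   (q1,b)→(q1,_,-1)
state=q1 head=-1 tape=_[b]___a   (q1,b)→(q1,_,-1)
state=q1 head=-2 tape=[_]____a   (q1,_)→(q1,b,+1)
state=q1 head=-1 tape=b[_]___a   (q1,_)→(q1,b,+1)
state=q1 head=0 tape=bb[_]__a   (q1,_)→(q1,b,+1)
state=q1 head=1 tape=bbb[_]_a   (q1,_)→(q1,b,+1)
state=q1 head=2 tape=bbbb[_]a   (q1,_)→(q1,b,+1)
state=q1 head=3 tape=bbbbb[a]
No transition is defined for (q1, a); M halts in state q1.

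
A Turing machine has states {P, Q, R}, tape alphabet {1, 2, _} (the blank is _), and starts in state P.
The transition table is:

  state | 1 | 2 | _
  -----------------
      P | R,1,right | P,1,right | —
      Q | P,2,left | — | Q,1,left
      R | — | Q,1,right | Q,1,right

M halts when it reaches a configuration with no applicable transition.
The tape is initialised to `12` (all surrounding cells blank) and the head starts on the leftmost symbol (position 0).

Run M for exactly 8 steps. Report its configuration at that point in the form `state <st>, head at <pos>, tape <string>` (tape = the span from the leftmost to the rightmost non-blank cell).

state=P head=0 tape=[1]2_   (P,1)→(R,1,right)
state=R head=1 tape=1[2]_   (R,2)→(Q,1,right)
state=Q head=2 tape=11[_]   (Q,_)→(Q,1,left)
state=Q head=1 tape=1[1]1   (Q,1)→(P,2,left)
state=P head=0 tape=[1]21   (P,1)→(R,1,right)
state=R head=1 tape=1[2]1   (R,2)→(Q,1,right)
state=Q head=2 tape=11[1]   (Q,1)→(P,2,left)
state=P head=1 tape=1[1]2   (P,1)→(R,1,right)
state=R head=2 tape=11[2]
After 8 steps: state R, head at 2, tape 112.

state R, head at 2, tape 112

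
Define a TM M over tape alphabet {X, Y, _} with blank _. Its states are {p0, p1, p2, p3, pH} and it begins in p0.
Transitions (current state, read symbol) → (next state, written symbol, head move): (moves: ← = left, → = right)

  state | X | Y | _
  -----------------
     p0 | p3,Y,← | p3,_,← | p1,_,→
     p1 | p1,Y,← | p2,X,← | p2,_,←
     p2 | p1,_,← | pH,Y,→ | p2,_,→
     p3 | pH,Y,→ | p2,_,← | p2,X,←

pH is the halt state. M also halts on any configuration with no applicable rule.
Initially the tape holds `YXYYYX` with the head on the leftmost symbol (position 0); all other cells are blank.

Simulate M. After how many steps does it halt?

15

state=p0 head=0 tape=___[Y]XYYYX   (p0,Y)→(p3,_,←)
state=p3 head=-1 tape=__[_]_XYYYX   (p3,_)→(p2,X,←)
state=p2 head=-2 tape=_[_]X_XYYYX   (p2,_)→(p2,_,→)
state=p2 head=-1 tape=__[X]_XYYYX   (p2,X)→(p1,_,←)
state=p1 head=-2 tape=_[_]__XYYYX   (p1,_)→(p2,_,←)
state=p2 head=-3 tape=[_]___XYYYX   (p2,_)→(p2,_,→)
state=p2 head=-2 tape=_[_]__XYYYX   (p2,_)→(p2,_,→)
state=p2 head=-1 tape=__[_]_XYYYX   (p2,_)→(p2,_,→)
state=p2 head=0 tape=___[_]XYYYX   (p2,_)→(p2,_,→)
state=p2 head=1 tape=____[X]YYYX   (p2,X)→(p1,_,←)
state=p1 head=0 tape=___[_]_YYYX   (p1,_)→(p2,_,←)
state=p2 head=-1 tape=__[_]__YYYX   (p2,_)→(p2,_,→)
state=p2 head=0 tape=___[_]_YYYX   (p2,_)→(p2,_,→)
state=p2 head=1 tape=____[_]YYYX   (p2,_)→(p2,_,→)
state=p2 head=2 tape=_____[Y]YYX   (p2,Y)→(pH,Y,→)
state=pH head=3 tape=_____Y[Y]YX
M halts after 15 transitions.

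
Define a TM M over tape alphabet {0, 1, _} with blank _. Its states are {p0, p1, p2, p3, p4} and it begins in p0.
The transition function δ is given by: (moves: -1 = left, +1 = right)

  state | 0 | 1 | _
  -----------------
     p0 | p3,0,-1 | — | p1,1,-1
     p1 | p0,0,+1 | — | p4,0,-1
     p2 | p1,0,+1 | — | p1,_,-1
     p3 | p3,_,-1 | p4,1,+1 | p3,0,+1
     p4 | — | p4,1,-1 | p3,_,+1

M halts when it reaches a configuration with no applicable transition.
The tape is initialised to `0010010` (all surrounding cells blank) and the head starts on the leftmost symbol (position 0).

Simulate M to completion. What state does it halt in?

state=p0 head=0 tape=___[0]010010   (p0,0)→(p3,0,-1)
state=p3 head=-1 tape=__[_]0010010   (p3,_)→(p3,0,+1)
state=p3 head=0 tape=__0[0]010010   (p3,0)→(p3,_,-1)
state=p3 head=-1 tape=__[0]_010010   (p3,0)→(p3,_,-1)
state=p3 head=-2 tape=_[_]__010010   (p3,_)→(p3,0,+1)
state=p3 head=-1 tape=_0[_]_010010   (p3,_)→(p3,0,+1)
state=p3 head=0 tape=_00[_]010010   (p3,_)→(p3,0,+1)
state=p3 head=1 tape=_000[0]10010   (p3,0)→(p3,_,-1)
state=p3 head=0 tape=_00[0]_10010   (p3,0)→(p3,_,-1)
state=p3 head=-1 tape=_0[0]__10010   (p3,0)→(p3,_,-1)
state=p3 head=-2 tape=_[0]___10010   (p3,0)→(p3,_,-1)
state=p3 head=-3 tape=[_]____10010   (p3,_)→(p3,0,+1)
state=p3 head=-2 tape=0[_]___10010   (p3,_)→(p3,0,+1)
state=p3 head=-1 tape=00[_]__10010   (p3,_)→(p3,0,+1)
state=p3 head=0 tape=000[_]_10010   (p3,_)→(p3,0,+1)
state=p3 head=1 tape=0000[_]10010   (p3,_)→(p3,0,+1)
state=p3 head=2 tape=00000[1]0010   (p3,1)→(p4,1,+1)
state=p4 head=3 tape=000001[0]010
No transition is defined for (p4, 0); M halts in state p4.

p4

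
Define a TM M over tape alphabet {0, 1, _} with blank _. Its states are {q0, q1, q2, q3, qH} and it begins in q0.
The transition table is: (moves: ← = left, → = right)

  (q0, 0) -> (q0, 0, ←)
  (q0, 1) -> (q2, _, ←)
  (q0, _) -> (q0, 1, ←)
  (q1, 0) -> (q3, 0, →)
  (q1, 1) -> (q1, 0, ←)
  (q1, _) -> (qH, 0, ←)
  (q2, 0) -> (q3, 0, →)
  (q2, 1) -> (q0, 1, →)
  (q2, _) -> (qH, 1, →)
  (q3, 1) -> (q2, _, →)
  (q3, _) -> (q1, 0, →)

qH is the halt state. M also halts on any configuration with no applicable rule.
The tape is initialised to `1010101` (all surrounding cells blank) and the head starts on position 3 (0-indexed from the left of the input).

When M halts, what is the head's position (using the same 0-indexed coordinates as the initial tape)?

state=q0 head=3 tape=101[0]101__   (q0,0)→(q0,0,←)
state=q0 head=2 tape=10[1]0101__   (q0,1)→(q2,_,←)
state=q2 head=1 tape=1[0]_0101__   (q2,0)→(q3,0,→)
state=q3 head=2 tape=10[_]0101__   (q3,_)→(q1,0,→)
state=q1 head=3 tape=100[0]101__   (q1,0)→(q3,0,→)
state=q3 head=4 tape=1000[1]01__   (q3,1)→(q2,_,→)
state=q2 head=5 tape=1000_[0]1__   (q2,0)→(q3,0,→)
state=q3 head=6 tape=1000_0[1]__   (q3,1)→(q2,_,→)
state=q2 head=7 tape=1000_0_[_]_   (q2,_)→(qH,1,→)
state=qH head=8 tape=1000_0_1[_]
At halt the head is at cell 8.

8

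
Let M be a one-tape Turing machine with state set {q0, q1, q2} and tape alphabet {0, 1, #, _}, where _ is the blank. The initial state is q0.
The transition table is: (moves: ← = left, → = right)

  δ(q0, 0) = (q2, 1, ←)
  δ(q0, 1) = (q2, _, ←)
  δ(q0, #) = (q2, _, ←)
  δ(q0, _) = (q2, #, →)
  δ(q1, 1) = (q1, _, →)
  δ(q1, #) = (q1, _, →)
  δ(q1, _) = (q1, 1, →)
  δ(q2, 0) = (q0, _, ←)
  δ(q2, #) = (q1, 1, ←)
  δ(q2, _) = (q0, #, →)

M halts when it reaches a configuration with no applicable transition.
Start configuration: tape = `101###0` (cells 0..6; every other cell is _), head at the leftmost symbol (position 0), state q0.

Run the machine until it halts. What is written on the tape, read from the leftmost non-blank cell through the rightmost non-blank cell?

1_11____0

q0 | __[1]01###0   read 1 → write _, move ←, go to q2
q2 | _[_]_01###0   read _ → write #, move →, go to q0
q0 | _#[_]01###0   read _ → write #, move →, go to q2
q2 | _##[0]1###0   read 0 → write _, move ←, go to q0
q0 | _#[#]_1###0   read # → write _, move ←, go to q2
q2 | _[#]__1###0   read # → write 1, move ←, go to q1
q1 | [_]1__1###0   read _ → write 1, move →, go to q1
q1 | 1[1]__1###0   read 1 → write _, move →, go to q1
q1 | 1_[_]_1###0   read _ → write 1, move →, go to q1
q1 | 1_1[_]1###0   read _ → write 1, move →, go to q1
q1 | 1_11[1]###0   read 1 → write _, move →, go to q1
q1 | 1_11_[#]##0   read # → write _, move →, go to q1
q1 | 1_11__[#]#0   read # → write _, move →, go to q1
q1 | 1_11___[#]0   read # → write _, move →, go to q1
q1 | 1_11____[0]
The non-blank tape span at halt is 1_11____0.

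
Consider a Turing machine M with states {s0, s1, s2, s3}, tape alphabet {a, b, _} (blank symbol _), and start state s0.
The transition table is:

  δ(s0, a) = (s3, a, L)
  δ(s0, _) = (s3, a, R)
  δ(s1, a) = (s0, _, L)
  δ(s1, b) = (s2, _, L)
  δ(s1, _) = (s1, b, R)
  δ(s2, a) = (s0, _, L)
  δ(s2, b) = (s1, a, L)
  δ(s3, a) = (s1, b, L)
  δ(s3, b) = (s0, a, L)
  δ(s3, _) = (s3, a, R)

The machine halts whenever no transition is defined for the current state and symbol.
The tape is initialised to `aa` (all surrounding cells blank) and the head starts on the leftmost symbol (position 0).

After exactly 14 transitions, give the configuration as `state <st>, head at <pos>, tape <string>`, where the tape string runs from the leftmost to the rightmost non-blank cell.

state=s0 head=0 tape=____[a]a   (s0,a)→(s3,a,L)
state=s3 head=-1 tape=___[_]aa   (s3,_)→(s3,a,R)
state=s3 head=0 tape=___a[a]a   (s3,a)→(s1,b,L)
state=s1 head=-1 tape=___[a]ba   (s1,a)→(s0,_,L)
state=s0 head=-2 tape=__[_]_ba   (s0,_)→(s3,a,R)
state=s3 head=-1 tape=__a[_]ba   (s3,_)→(s3,a,R)
state=s3 head=0 tape=__aa[b]a   (s3,b)→(s0,a,L)
state=s0 head=-1 tape=__a[a]aa   (s0,a)→(s3,a,L)
state=s3 head=-2 tape=__[a]aaa   (s3,a)→(s1,b,L)
state=s1 head=-3 tape=_[_]baaa   (s1,_)→(s1,b,R)
state=s1 head=-2 tape=_b[b]aaa   (s1,b)→(s2,_,L)
state=s2 head=-3 tape=_[b]_aaa   (s2,b)→(s1,a,L)
state=s1 head=-4 tape=[_]a_aaa   (s1,_)→(s1,b,R)
state=s1 head=-3 tape=b[a]_aaa   (s1,a)→(s0,_,L)
state=s0 head=-4 tape=[b]__aaa
After 14 steps: state s0, head at -4, tape b__aaa.

state s0, head at -4, tape b__aaa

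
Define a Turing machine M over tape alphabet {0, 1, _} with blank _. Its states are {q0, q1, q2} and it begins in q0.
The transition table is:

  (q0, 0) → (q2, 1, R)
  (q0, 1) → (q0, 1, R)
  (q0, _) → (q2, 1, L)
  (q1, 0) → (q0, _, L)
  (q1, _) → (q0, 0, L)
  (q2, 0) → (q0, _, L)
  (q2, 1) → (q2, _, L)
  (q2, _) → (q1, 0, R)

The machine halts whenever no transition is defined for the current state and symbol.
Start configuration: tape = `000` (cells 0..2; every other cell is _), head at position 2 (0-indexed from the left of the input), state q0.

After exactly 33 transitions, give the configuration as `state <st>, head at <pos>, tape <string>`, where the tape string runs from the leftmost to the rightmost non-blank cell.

state q2, head at -3, tape 11_1_1

q0 | ___00[0]__   read 0 → write 1, move R, go to q2
q2 | ___001[_]_   read _ → write 0, move R, go to q1
q1 | ___0010[_]   read _ → write 0, move L, go to q0
q0 | ___001[0]0   read 0 → write 1, move R, go to q2
q2 | ___0011[0]   read 0 → write _, move L, go to q0
q0 | ___001[1]_   read 1 → write 1, move R, go to q0
q0 | ___0011[_]   read _ → write 1, move L, go to q2
q2 | ___001[1]1   read 1 → write _, move L, go to q2
q2 | ___00[1]_1   read 1 → write _, move L, go to q2
q2 | ___0[0]__1   read 0 → write _, move L, go to q0
q0 | ___[0]___1   read 0 → write 1, move R, go to q2
q2 | ___1[_]__1   read _ → write 0, move R, go to q1
q1 | ___10[_]_1   read _ → write 0, move L, go to q0
q0 | ___1[0]0_1   read 0 → write 1, move R, go to q2
q2 | ___11[0]_1   read 0 → write _, move L, go to q0
q0 | ___1[1]__1   read 1 → write 1, move R, go to q0
q0 | ___11[_]_1   read _ → write 1, move L, go to q2
q2 | ___1[1]1_1   read 1 → write _, move L, go to q2
q2 | ___[1]_1_1   read 1 → write _, move L, go to q2
q2 | __[_]__1_1   read _ → write 0, move R, go to q1
q1 | __0[_]_1_1   read _ → write 0, move L, go to q0
q0 | __[0]0_1_1   read 0 → write 1, move R, go to q2
q2 | __1[0]_1_1   read 0 → write _, move L, go to q0
q0 | __[1]__1_1   read 1 → write 1, move R, go to q0
q0 | __1[_]_1_1   read _ → write 1, move L, go to q2
q2 | __[1]1_1_1   read 1 → write _, move L, go to q2
q2 | _[_]_1_1_1   read _ → write 0, move R, go to q1
q1 | _0[_]1_1_1   read _ → write 0, move L, go to q0
q0 | _[0]01_1_1   read 0 → write 1, move R, go to q2
q2 | _1[0]1_1_1   read 0 → write _, move L, go to q0
q0 | _[1]_1_1_1   read 1 → write 1, move R, go to q0
q0 | _1[_]1_1_1   read _ → write 1, move L, go to q2
q2 | _[1]11_1_1   read 1 → write _, move L, go to q2
q2 | [_]_11_1_1
After 33 steps: state q2, head at -3, tape 11_1_1.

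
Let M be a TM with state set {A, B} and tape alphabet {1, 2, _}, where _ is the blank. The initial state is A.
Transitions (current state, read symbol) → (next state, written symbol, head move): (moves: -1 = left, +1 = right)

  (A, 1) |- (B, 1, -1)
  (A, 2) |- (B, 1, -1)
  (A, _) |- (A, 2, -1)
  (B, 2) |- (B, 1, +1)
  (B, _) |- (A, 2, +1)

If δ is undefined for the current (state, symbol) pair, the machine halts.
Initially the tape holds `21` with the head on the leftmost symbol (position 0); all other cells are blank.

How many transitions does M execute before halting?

4

A | _[2]1   read 2 → write 1, move -1, go to B
B | [_]11   read _ → write 2, move +1, go to A
A | 2[1]1   read 1 → write 1, move -1, go to B
B | [2]11   read 2 → write 1, move +1, go to B
B | 1[1]1
M halts after 4 transitions.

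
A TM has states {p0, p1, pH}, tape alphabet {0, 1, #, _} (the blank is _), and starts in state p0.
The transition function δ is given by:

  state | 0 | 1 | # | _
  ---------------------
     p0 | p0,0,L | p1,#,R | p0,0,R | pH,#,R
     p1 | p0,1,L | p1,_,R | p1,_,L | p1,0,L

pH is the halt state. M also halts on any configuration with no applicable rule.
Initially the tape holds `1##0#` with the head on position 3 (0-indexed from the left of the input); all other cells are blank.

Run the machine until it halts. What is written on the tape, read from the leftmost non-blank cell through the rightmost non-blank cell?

p0 | _1##[0]#   read 0 → write 0, move L, go to p0
p0 | _1#[#]0#   read # → write 0, move R, go to p0
p0 | _1#0[0]#   read 0 → write 0, move L, go to p0
p0 | _1#[0]0#   read 0 → write 0, move L, go to p0
p0 | _1[#]00#   read # → write 0, move R, go to p0
p0 | _10[0]0#   read 0 → write 0, move L, go to p0
p0 | _1[0]00#   read 0 → write 0, move L, go to p0
p0 | _[1]000#   read 1 → write #, move R, go to p1
p1 | _#[0]00#   read 0 → write 1, move L, go to p0
p0 | _[#]100#   read # → write 0, move R, go to p0
p0 | _0[1]00#   read 1 → write #, move R, go to p1
p1 | _0#[0]0#   read 0 → write 1, move L, go to p0
p0 | _0[#]10#   read # → write 0, move R, go to p0
p0 | _00[1]0#   read 1 → write #, move R, go to p1
p1 | _00#[0]#   read 0 → write 1, move L, go to p0
p0 | _00[#]1#   read # → write 0, move R, go to p0
p0 | _000[1]#   read 1 → write #, move R, go to p1
p1 | _000#[#]   read # → write _, move L, go to p1
p1 | _000[#]_   read # → write _, move L, go to p1
p1 | _00[0]__   read 0 → write 1, move L, go to p0
p0 | _0[0]1__   read 0 → write 0, move L, go to p0
p0 | _[0]01__   read 0 → write 0, move L, go to p0
p0 | [_]001__   read _ → write #, move R, go to pH
pH | #[0]01__
The non-blank tape span at halt is #001.

#001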